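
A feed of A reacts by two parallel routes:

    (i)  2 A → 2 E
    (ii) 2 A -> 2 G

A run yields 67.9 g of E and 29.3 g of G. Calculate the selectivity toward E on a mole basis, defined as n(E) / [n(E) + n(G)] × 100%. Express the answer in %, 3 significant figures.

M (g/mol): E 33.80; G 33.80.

n(E) = 67.9 / 33.80 = 2.009 mol
n(G) = 29.3 / 33.80 = 0.8669 mol
selectivity = 2.009/(2.009+0.8669) × 100 = 69.86 %

69.9 %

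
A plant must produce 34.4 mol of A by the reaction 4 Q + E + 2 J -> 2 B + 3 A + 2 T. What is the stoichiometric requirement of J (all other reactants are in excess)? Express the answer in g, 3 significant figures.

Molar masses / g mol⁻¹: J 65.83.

n(A) = 34.40 mol
n(J) = (2/3) × 34.40 = 22.93 mol
mass = 22.93 × 65.83 = 1509 g

1510 g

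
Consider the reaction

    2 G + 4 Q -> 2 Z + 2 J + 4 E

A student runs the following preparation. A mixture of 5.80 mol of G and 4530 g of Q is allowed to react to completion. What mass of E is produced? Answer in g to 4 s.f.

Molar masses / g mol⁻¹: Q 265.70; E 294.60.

n(G) = 5.800 mol
n(Q) = 4530 / 265.70 = 17.05 mol
n/ν → G: 2.900, Q: 4.263; G is limiting.
n(E) = (4/2) × 5.800 = 11.60 mol
mass = 11.60 × 294.60 = 3417 g

3417 g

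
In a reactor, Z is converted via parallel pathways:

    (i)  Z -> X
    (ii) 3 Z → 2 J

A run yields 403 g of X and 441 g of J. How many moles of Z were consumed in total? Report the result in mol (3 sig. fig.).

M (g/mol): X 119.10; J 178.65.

n(X) = 403 / 119.10 = 3.384 mol
n(J) = 441 / 178.65 = 2.469 mol
n(Z) via (i) = (1/1)×3.384 = 3.384 mol
n(Z) via (ii) = (3/2)×2.469 = 3.704 mol
total n(Z) = 3.384 + 3.704 = 7.088 mol

7.09 mol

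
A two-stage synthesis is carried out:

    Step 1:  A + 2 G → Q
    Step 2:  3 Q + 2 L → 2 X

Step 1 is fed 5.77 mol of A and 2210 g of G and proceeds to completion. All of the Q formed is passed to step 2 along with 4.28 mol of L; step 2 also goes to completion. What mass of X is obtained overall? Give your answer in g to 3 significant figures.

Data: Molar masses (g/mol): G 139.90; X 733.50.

Step 1:
n(A) = 5.770 mol
n(G) = 2210 / 139.90 = 15.80 mol
n/ν for A = 5.770/1 = 5.770
n/ν for G = 15.80/2 = 7.900
Smallest n/ν is A → limiting reagent.
n(Q) produced = (1/1) × 5.770 = 5.770 mol
Step 2:
n(Q) available = 5.770 mol
n(L) = 4.280 mol
n/ν for Q = 5.770/3 = 1.923
n/ν for L = 4.280/2 = 2.140
Smallest n/ν is Q → limiting reagent.
n(X) = (2/3) × 5.770 = 3.847 mol
mass = 3.847 × 733.50 = 2822 g

2820 g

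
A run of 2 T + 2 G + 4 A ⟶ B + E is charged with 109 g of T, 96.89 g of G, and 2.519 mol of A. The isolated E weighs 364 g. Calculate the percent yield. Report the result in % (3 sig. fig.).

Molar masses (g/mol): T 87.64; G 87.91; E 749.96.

n(T) = 109.0 / 87.64 = 1.244 mol
n(G) = 96.89 / 87.91 = 1.102 mol
n(A) = 2.519 mol
n/ν for T = 1.244/2 = 0.6220
n/ν for G = 1.102/2 = 0.5510
n/ν for A = 2.519/4 = 0.6298
Smallest n/ν is G → limiting reagent.
theoretical n(E) = (1/2) × 1.102 = 0.5510 mol → 413.2 g
% yield = 364 / 413.2 × 100 = 88.09 %

88.1 %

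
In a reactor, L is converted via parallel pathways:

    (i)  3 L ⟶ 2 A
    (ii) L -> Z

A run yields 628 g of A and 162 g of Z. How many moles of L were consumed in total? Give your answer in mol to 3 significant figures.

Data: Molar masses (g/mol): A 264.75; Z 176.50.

n(A) = 628 / 264.75 = 2.372 mol
n(Z) = 162 / 176.50 = 0.9178 mol
n(L) via (i) = (3/2)×2.372 = 3.558 mol
n(L) via (ii) = (1/1)×0.9178 = 0.9178 mol
total n(L) = 3.558 + 0.9178 = 4.476 mol

4.48 mol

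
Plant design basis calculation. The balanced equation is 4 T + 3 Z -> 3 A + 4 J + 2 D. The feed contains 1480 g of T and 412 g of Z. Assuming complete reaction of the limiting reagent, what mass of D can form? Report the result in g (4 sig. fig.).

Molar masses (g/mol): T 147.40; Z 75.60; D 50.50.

183.5 g

n(T) = 1480 / 147.40 = 10.04 mol
n(Z) = 412.0 / 75.60 = 5.450 mol
n/ν for T = 10.04/4 = 2.510
n/ν for Z = 5.450/3 = 1.817
Smallest n/ν is Z → limiting reagent.
n(D) = (2/3) × 5.450 = 3.633 mol
mass = 3.633 × 50.50 = 183.5 g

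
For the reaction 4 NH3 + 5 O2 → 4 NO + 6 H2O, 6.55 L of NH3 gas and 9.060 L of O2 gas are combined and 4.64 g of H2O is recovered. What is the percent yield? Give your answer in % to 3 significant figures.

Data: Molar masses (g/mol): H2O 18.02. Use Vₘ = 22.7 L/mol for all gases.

n(NH3) = 6.550 / 22.7 = 0.2885 mol
n(O2) = 9.060 / 22.7 = 0.3991 mol
n/ν → NH3: 0.07213, O2: 0.07982; NH3 is limiting.
theoretical n(H2O) = (6/4) × 0.2885 = 0.4328 mol → 7.799 g
% yield = 4.64 / 7.799 × 100 = 59.49 %

59.5 %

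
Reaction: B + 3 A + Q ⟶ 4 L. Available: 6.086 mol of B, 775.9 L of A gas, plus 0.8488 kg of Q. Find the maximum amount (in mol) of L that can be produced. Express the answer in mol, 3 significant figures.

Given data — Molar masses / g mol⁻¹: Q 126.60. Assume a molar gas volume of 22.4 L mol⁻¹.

24.3 mol

n(B) = 6.086 mol
n(A) = 775.9 / 22.4 = 34.64 mol
n(Q) = 0.8488×1000 / 126.60 = 6.705 mol
n/ν → B: 6.086, A: 11.55, Q: 6.705; B is limiting.
n(L) = (4/1) × 6.086 = 24.34 mol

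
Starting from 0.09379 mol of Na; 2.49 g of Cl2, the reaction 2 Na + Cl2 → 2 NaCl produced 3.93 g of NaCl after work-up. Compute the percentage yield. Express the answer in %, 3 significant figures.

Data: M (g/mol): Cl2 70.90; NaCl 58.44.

95.7 %

n(Na) = 0.09379 mol
n(Cl2) = 2.490 / 70.90 = 0.03512 mol
n/ν → Na: 0.04690, Cl2: 0.03512; Cl2 is limiting.
theoretical n(NaCl) = (2/1) × 0.03512 = 0.07024 mol → 4.105 g
% yield = 3.93 / 4.105 × 100 = 95.74 %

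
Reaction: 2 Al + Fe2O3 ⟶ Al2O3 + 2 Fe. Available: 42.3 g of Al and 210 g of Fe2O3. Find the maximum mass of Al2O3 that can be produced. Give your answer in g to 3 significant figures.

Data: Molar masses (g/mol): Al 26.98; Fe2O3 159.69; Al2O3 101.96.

n(Al) = 42.30 / 26.98 = 1.568 mol
n(Fe2O3) = 210.0 / 159.69 = 1.315 mol
n/ν → Al: 0.7840, Fe2O3: 1.315; Al is limiting.
n(Al2O3) = (1/2) × 1.568 = 0.7840 mol
mass = 0.7840 × 101.96 = 79.94 g

79.9 g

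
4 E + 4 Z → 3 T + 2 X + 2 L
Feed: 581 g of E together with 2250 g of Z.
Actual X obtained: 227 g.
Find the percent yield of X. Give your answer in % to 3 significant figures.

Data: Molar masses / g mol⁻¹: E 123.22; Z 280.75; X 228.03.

n(E) = 581.0 / 123.22 = 4.715 mol
n(Z) = 2250 / 280.75 = 8.014 mol
n/ν → E: 1.179, Z: 2.004; E is limiting.
theoretical n(X) = (2/4) × 4.715 = 2.358 mol → 537.7 g
% yield = 227 / 537.7 × 100 = 42.22 %

42.2 %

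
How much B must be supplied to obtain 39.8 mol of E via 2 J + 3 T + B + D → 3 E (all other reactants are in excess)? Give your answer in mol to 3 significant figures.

13.3 mol

n(E) = 39.80 mol
n(B) = (1/3) × 39.80 = 13.27 mol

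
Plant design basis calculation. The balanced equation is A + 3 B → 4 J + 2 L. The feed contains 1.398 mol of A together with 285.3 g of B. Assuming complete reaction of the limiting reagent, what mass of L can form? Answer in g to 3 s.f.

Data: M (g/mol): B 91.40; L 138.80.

n(A) = 1.398 mol
n(B) = 285.3 / 91.40 = 3.121 mol
n/ν for A = 1.398/1 = 1.398
n/ν for B = 3.121/3 = 1.040
Smallest n/ν is B → limiting reagent.
n(L) = (2/3) × 3.121 = 2.081 mol
mass = 2.081 × 138.80 = 288.8 g

289 g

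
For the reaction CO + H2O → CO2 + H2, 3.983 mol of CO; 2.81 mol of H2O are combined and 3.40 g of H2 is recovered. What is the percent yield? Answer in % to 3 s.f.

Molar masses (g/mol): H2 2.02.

59.9 %

n(CO) = 3.983 mol
n(H2O) = 2.810 mol
n/ν for CO = 3.983/1 = 3.983
n/ν for H2O = 2.810/1 = 2.810
Smallest n/ν is H2O → limiting reagent.
theoretical n(H2) = (1/1) × 2.810 = 2.810 mol → 5.676 g
% yield = 3.40 / 5.676 × 100 = 59.90 %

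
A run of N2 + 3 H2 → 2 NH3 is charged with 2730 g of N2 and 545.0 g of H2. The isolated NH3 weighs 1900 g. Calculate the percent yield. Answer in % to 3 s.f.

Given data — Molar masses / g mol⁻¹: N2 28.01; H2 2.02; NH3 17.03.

n(N2) = 2730 / 28.01 = 97.47 mol
n(H2) = 545.0 / 2.02 = 269.8 mol
n/ν for N2 = 97.47/1 = 97.47
n/ν for H2 = 269.8/3 = 89.93
Smallest n/ν is H2 → limiting reagent.
theoretical n(NH3) = (2/3) × 269.8 = 179.9 mol → 3064 g
% yield = 1900 / 3064 × 100 = 62.01 %

62.0 %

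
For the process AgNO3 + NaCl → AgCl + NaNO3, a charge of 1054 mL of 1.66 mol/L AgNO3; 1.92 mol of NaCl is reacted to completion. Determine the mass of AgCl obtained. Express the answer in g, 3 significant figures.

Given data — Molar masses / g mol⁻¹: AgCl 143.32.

n(AgNO3) = 1.66 × 1054/1000 = 1.750 mol
n(NaCl) = 1.920 mol
n/ν → AgNO3: 1.750, NaCl: 1.920; AgNO3 is limiting.
n(AgCl) = (1/1) × 1.750 = 1.750 mol
mass = 1.750 × 143.32 = 250.8 g

251 g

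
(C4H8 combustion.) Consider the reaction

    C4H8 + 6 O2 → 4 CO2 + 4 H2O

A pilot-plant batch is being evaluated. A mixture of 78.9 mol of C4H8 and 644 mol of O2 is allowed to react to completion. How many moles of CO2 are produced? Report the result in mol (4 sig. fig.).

n(C4H8) = 78.90 mol
n(O2) = 644.0 mol
n/ν for C4H8 = 78.90/1 = 78.90
n/ν for O2 = 644.0/6 = 107.3
Smallest n/ν is C4H8 → limiting reagent.
n(CO2) = (4/1) × 78.90 = 315.6 mol

315.6 mol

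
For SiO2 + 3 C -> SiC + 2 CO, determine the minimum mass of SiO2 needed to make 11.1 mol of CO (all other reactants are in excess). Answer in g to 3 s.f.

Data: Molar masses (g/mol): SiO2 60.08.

333 g

n(CO) = 11.10 mol
n(SiO2) = (1/2) × 11.10 = 5.550 mol
mass = 5.550 × 60.08 = 333.4 g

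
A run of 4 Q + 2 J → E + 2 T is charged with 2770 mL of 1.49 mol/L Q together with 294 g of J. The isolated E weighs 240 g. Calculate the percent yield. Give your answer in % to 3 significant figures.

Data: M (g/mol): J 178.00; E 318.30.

91.3 %

n(Q) = 1.49 × 2770/1000 = 4.127 mol
n(J) = 294.0 / 178.00 = 1.652 mol
n/ν for Q = 4.127/4 = 1.032
n/ν for J = 1.652/2 = 0.8260
Smallest n/ν is J → limiting reagent.
theoretical n(E) = (1/2) × 1.652 = 0.8260 mol → 262.9 g
% yield = 240 / 262.9 × 100 = 91.29 %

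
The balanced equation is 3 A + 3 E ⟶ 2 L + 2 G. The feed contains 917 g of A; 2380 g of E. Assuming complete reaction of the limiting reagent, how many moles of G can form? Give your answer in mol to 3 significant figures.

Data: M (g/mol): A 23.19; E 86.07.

n(A) = 917.0 / 23.19 = 39.54 mol
n(E) = 2380 / 86.07 = 27.65 mol
n/ν for A = 39.54/3 = 13.18
n/ν for E = 27.65/3 = 9.217
Smallest n/ν is E → limiting reagent.
n(G) = (2/3) × 27.65 = 18.43 mol

18.4 mol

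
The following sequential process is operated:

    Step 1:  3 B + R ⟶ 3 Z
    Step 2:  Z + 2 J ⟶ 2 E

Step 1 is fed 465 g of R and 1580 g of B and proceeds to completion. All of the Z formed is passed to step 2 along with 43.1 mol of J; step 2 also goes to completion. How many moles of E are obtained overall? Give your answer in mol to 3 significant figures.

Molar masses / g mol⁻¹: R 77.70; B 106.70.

Step 1:
n(R) = 465.0 / 77.70 = 5.985 mol
n(B) = 1580 / 106.70 = 14.81 mol
n/ν for R = 5.985/1 = 5.985
n/ν for B = 14.81/3 = 4.937
Smallest n/ν is B → limiting reagent.
n(Z) produced = (3/3) × 14.81 = 14.81 mol
Step 2:
n(Z) available = 14.81 mol
n(J) = 43.10 mol
n/ν for Z = 14.81/1 = 14.81
n/ν for J = 43.10/2 = 21.55
Smallest n/ν is Z → limiting reagent.
n(E) = (2/1) × 14.81 = 29.62 mol

29.6 mol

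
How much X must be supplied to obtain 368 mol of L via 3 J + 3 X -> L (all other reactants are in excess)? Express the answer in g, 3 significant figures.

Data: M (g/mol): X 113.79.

n(L) = 368.0 mol
n(X) = (3/1) × 368.0 = 1104 mol
mass = 1104 × 113.79 = 125600 g

126000 g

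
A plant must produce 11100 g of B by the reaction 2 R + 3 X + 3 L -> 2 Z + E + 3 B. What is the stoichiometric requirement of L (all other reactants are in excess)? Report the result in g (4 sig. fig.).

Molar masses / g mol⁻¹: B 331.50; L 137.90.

4617 g

n(B) = 11100 / 331.50 = 33.48 mol
n(L) = (3/3) × 33.48 = 33.48 mol
mass = 33.48 × 137.90 = 4617 g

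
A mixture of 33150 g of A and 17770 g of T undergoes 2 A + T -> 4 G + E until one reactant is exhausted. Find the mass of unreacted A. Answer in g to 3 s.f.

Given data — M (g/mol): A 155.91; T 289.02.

14000 g

n(A) = 33150 / 155.91 = 212.6 mol
n(T) = 17770 / 289.02 = 61.48 mol
n/ν for A = 212.6/2 = 106.3
n/ν for T = 61.48/1 = 61.48
Smallest n/ν is T → limiting reagent.
A consumed = (2/1) × 61.48 = 123.0 mol
A remaining = 212.6 − 123.0 = 89.60 mol
mass = 89.60 × 155.91 = 13970 g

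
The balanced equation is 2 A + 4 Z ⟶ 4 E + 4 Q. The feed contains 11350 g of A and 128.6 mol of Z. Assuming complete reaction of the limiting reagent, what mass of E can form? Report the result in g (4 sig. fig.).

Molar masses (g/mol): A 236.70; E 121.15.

11620 g

n(A) = 11350 / 236.70 = 47.95 mol
n(Z) = 128.6 mol
n/ν for A = 47.95/2 = 23.98
n/ν for Z = 128.6/4 = 32.15
Smallest n/ν is A → limiting reagent.
n(E) = (4/2) × 47.95 = 95.90 mol
mass = 95.90 × 121.15 = 11620 g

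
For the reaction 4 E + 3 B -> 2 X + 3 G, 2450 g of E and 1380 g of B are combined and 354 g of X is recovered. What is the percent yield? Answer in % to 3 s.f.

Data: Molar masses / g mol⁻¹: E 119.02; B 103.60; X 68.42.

n(E) = 2450 / 119.02 = 20.58 mol
n(B) = 1380 / 103.60 = 13.32 mol
n/ν → E: 5.145, B: 4.440; B is limiting.
theoretical n(X) = (2/3) × 13.32 = 8.880 mol → 607.6 g
% yield = 354 / 607.6 × 100 = 58.26 %

58.3 %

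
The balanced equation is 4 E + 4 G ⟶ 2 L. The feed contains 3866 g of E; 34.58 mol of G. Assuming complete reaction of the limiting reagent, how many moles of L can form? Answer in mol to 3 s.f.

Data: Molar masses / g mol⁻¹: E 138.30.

14.0 mol

n(E) = 3866 / 138.30 = 27.95 mol
n(G) = 34.58 mol
n/ν for E = 27.95/4 = 6.988
n/ν for G = 34.58/4 = 8.645
Smallest n/ν is E → limiting reagent.
n(L) = (2/4) × 27.95 = 13.98 mol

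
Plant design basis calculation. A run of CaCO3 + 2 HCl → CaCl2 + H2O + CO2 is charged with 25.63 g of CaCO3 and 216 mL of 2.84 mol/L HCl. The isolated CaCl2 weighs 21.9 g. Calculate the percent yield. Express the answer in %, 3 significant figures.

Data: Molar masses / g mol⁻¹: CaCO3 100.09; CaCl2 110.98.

77.1 %

n(CaCO3) = 25.63 / 100.09 = 0.2561 mol
n(HCl) = 2.84 × 216.0/1000 = 0.6134 mol
n/ν for CaCO3 = 0.2561/1 = 0.2561
n/ν for HCl = 0.6134/2 = 0.3067
Smallest n/ν is CaCO3 → limiting reagent.
theoretical n(CaCl2) = (1/1) × 0.2561 = 0.2561 mol → 28.42 g
% yield = 21.9 / 28.42 × 100 = 77.06 %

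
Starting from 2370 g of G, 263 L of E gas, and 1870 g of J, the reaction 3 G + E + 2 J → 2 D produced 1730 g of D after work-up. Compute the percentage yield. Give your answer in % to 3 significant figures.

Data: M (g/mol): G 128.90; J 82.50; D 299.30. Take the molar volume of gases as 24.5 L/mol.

n(G) = 2370 / 128.90 = 18.39 mol
n(E) = 263.0 / 24.5 = 10.73 mol
n(J) = 1870 / 82.50 = 22.67 mol
n/ν → G: 6.130, E: 10.73, J: 11.34; G is limiting.
theoretical n(D) = (2/3) × 18.39 = 12.26 mol → 3669 g
% yield = 1730 / 3669 × 100 = 47.15 %

47.2 %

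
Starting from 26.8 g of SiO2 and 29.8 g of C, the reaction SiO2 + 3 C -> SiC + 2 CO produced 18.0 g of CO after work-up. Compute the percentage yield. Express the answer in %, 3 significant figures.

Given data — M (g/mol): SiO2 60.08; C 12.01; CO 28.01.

72.0 %

n(SiO2) = 26.80 / 60.08 = 0.4461 mol
n(C) = 29.80 / 12.01 = 2.481 mol
n/ν for SiO2 = 0.4461/1 = 0.4461
n/ν for C = 2.481/3 = 0.8270
Smallest n/ν is SiO2 → limiting reagent.
theoretical n(CO) = (2/1) × 0.4461 = 0.8922 mol → 24.99 g
% yield = 18.0 / 24.99 × 100 = 72.03 %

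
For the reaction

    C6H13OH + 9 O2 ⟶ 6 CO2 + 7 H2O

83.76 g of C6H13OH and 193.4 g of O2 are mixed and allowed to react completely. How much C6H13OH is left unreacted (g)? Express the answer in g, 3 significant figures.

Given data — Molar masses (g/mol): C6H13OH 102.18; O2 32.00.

n(C6H13OH) = 83.76 / 102.18 = 0.8197 mol
n(O2) = 193.4 / 32.00 = 6.044 mol
n/ν for C6H13OH = 0.8197/1 = 0.8197
n/ν for O2 = 6.044/9 = 0.6716
Smallest n/ν is O2 → limiting reagent.
C6H13OH consumed = (1/9) × 6.044 = 0.6716 mol
C6H13OH remaining = 0.8197 − 0.6716 = 0.1481 mol
mass = 0.1481 × 102.18 = 15.13 g

15.1 g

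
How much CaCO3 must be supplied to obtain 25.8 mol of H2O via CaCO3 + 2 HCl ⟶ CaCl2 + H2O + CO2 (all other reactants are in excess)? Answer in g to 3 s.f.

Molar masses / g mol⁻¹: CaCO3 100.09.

2580 g

n(H2O) = 25.80 mol
n(CaCO3) = (1/1) × 25.80 = 25.80 mol
mass = 25.80 × 100.09 = 2582 g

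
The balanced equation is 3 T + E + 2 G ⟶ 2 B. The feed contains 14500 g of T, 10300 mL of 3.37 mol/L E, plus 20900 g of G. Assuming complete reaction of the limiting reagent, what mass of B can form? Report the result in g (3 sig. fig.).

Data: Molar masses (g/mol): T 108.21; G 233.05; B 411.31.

28600 g

n(T) = 14500 / 108.21 = 134.0 mol
n(E) = 3.37 × 10300/1000 = 34.71 mol
n(G) = 20900 / 233.05 = 89.68 mol
n/ν for T = 134.0/3 = 44.67
n/ν for E = 34.71/1 = 34.71
n/ν for G = 89.68/2 = 44.84
Smallest n/ν is E → limiting reagent.
n(B) = (2/1) × 34.71 = 69.42 mol
mass = 69.42 × 411.31 = 28550 g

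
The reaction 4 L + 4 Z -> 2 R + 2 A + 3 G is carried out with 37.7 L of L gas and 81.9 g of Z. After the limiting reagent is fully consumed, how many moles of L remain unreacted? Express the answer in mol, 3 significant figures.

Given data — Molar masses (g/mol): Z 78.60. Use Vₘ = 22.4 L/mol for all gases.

0.641 mol

n(L) = 37.70 / 22.4 = 1.683 mol
n(Z) = 81.90 / 78.60 = 1.042 mol
n/ν for L = 1.683/4 = 0.4208
n/ν for Z = 1.042/4 = 0.2605
Smallest n/ν is Z → limiting reagent.
L consumed = (4/4) × 1.042 = 1.042 mol
L remaining = 1.683 − 1.042 = 0.6410 mol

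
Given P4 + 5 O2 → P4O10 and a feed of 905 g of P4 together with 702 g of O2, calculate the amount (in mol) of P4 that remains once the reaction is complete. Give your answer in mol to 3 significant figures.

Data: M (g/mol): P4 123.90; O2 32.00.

2.92 mol

n(P4) = 905.0 / 123.90 = 7.304 mol
n(O2) = 702.0 / 32.00 = 21.94 mol
n/ν → P4: 7.304, O2: 4.388; O2 is limiting.
P4 consumed = (1/5) × 21.94 = 4.388 mol
P4 remaining = 7.304 − 4.388 = 2.916 mol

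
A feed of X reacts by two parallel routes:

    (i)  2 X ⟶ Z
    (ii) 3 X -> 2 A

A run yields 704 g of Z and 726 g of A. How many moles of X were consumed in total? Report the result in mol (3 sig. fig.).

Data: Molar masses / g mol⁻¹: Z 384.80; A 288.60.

7.43 mol

n(Z) = 704 / 384.80 = 1.830 mol
n(A) = 726 / 288.60 = 2.516 mol
n(X) via (i) = (2/1)×1.830 = 3.660 mol
n(X) via (ii) = (3/2)×2.516 = 3.774 mol
total n(X) = 3.660 + 3.774 = 7.434 mol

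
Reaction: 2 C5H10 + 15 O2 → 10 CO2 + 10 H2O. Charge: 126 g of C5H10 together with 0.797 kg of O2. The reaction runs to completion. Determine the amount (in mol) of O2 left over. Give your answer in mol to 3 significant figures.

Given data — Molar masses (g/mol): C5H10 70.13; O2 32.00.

11.4 mol

n(C5H10) = 126.0 / 70.13 = 1.797 mol
n(O2) = 0.7970×1000 / 32.00 = 24.91 mol
n/ν for C5H10 = 1.797/2 = 0.8985
n/ν for O2 = 24.91/15 = 1.661
Smallest n/ν is C5H10 → limiting reagent.
O2 consumed = (15/2) × 1.797 = 13.48 mol
O2 remaining = 24.91 − 13.48 = 11.43 mol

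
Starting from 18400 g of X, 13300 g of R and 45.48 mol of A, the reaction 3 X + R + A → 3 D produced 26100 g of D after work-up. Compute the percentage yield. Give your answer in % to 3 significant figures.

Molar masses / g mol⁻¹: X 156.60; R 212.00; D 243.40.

n(X) = 18400 / 156.60 = 117.5 mol
n(R) = 13300 / 212.00 = 62.74 mol
n(A) = 45.48 mol
n/ν for X = 117.5/3 = 39.17
n/ν for R = 62.74/1 = 62.74
n/ν for A = 45.48/1 = 45.48
Smallest n/ν is X → limiting reagent.
theoretical n(D) = (3/3) × 117.5 = 117.5 mol → 28600 g
% yield = 26100 / 28600 × 100 = 91.26 %

91.3 %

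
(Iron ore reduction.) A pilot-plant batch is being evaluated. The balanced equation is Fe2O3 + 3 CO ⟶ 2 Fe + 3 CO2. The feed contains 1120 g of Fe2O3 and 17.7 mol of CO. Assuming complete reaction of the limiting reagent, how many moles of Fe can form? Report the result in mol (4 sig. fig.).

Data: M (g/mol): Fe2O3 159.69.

11.80 mol

n(Fe2O3) = 1120 / 159.69 = 7.014 mol
n(CO) = 17.70 mol
n/ν for Fe2O3 = 7.014/1 = 7.014
n/ν for CO = 17.70/3 = 5.900
Smallest n/ν is CO → limiting reagent.
n(Fe) = (2/3) × 17.70 = 11.80 mol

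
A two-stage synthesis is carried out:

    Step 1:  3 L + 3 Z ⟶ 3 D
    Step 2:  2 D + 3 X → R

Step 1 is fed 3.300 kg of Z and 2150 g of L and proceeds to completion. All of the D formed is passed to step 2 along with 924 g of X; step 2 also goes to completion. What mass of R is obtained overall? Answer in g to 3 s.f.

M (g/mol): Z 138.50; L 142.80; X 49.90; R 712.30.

4400 g

Step 1:
n(Z) = 3.300×1000 / 138.50 = 23.83 mol
n(L) = 2150 / 142.80 = 15.06 mol
n/ν for Z = 23.83/3 = 7.943
n/ν for L = 15.06/3 = 5.020
Smallest n/ν is L → limiting reagent.
n(D) produced = (3/3) × 15.06 = 15.06 mol
Step 2:
n(D) available = 15.06 mol
n(X) = 924.0 / 49.90 = 18.52 mol
n/ν for D = 15.06/2 = 7.530
n/ν for X = 18.52/3 = 6.173
Smallest n/ν is X → limiting reagent.
n(R) = (1/3) × 18.52 = 6.173 mol
mass = 6.173 × 712.30 = 4397 g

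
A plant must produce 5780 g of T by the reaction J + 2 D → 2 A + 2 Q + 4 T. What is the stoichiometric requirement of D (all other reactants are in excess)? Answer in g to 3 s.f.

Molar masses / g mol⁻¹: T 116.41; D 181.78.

n(T) = 5780 / 116.41 = 49.65 mol
n(D) = (2/4) × 49.65 = 24.83 mol
mass = 24.83 × 181.78 = 4514 g

4510 g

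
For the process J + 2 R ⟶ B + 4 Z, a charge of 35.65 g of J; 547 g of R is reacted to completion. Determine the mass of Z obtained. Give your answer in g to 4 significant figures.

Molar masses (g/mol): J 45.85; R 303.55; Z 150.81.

469.0 g

n(J) = 35.65 / 45.85 = 0.7775 mol
n(R) = 547.0 / 303.55 = 1.802 mol
n/ν → J: 0.7775, R: 0.9010; J is limiting.
n(Z) = (4/1) × 0.7775 = 3.110 mol
mass = 3.110 × 150.81 = 469.0 g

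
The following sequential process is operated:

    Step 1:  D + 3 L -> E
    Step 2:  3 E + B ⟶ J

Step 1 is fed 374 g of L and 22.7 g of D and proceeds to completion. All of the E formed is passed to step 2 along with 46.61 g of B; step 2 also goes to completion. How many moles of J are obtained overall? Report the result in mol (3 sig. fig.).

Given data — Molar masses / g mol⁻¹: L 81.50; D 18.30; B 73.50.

Step 1:
n(L) = 374.0 / 81.50 = 4.589 mol
n(D) = 22.70 / 18.30 = 1.240 mol
n/ν for L = 4.589/3 = 1.530
n/ν for D = 1.240/1 = 1.240
Smallest n/ν is D → limiting reagent.
n(E) produced = (1/1) × 1.240 = 1.240 mol
Step 2:
n(E) available = 1.240 mol
n(B) = 46.61 / 73.50 = 0.6341 mol
n/ν for E = 1.240/3 = 0.4133
n/ν for B = 0.6341/1 = 0.6341
Smallest n/ν is E → limiting reagent.
n(J) = (1/3) × 1.240 = 0.4133 mol

0.413 mol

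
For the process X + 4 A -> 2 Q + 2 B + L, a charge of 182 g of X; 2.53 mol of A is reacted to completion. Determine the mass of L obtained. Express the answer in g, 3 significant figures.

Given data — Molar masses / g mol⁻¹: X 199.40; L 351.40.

n(X) = 182.0 / 199.40 = 0.9127 mol
n(A) = 2.530 mol
n/ν for X = 0.9127/1 = 0.9127
n/ν for A = 2.530/4 = 0.6325
Smallest n/ν is A → limiting reagent.
n(L) = (1/4) × 2.530 = 0.6325 mol
mass = 0.6325 × 351.40 = 222.3 g

222 g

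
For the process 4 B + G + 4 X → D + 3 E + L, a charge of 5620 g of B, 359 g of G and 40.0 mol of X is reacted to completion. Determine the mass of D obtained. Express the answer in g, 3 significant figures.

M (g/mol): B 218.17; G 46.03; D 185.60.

n(B) = 5620 / 218.17 = 25.76 mol
n(G) = 359.0 / 46.03 = 7.799 mol
n(X) = 40.00 mol
n/ν for B = 25.76/4 = 6.440
n/ν for G = 7.799/1 = 7.799
n/ν for X = 40.00/4 = 10.00
Smallest n/ν is B → limiting reagent.
n(D) = (1/4) × 25.76 = 6.440 mol
mass = 6.440 × 185.60 = 1195 g

1200 g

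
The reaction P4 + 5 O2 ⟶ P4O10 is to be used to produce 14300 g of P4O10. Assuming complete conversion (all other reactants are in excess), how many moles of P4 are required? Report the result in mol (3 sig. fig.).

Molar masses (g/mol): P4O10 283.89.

50.4 mol

n(P4O10) = 14300 / 283.89 = 50.37 mol
n(P4) = (1/1) × 50.37 = 50.37 mol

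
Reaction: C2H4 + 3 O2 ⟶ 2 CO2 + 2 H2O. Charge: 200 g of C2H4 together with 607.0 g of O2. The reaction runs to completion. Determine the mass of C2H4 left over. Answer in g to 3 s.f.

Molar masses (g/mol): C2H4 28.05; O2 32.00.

n(C2H4) = 200.0 / 28.05 = 7.130 mol
n(O2) = 607.0 / 32.00 = 18.97 mol
n/ν for C2H4 = 7.130/1 = 7.130
n/ν for O2 = 18.97/3 = 6.323
Smallest n/ν is O2 → limiting reagent.
C2H4 consumed = (1/3) × 18.97 = 6.323 mol
C2H4 remaining = 7.130 − 6.323 = 0.8070 mol
mass = 0.8070 × 28.05 = 22.64 g

22.6 g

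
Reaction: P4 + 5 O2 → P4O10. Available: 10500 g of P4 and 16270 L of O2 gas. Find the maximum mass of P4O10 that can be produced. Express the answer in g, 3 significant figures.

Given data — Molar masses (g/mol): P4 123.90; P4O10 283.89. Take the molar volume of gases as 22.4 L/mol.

n(P4) = 10500 / 123.90 = 84.75 mol
n(O2) = 16270 / 22.4 = 726.3 mol
n/ν → P4: 84.75, O2: 145.3; P4 is limiting.
n(P4O10) = (1/1) × 84.75 = 84.75 mol
mass = 84.75 × 283.89 = 24060 g

24100 g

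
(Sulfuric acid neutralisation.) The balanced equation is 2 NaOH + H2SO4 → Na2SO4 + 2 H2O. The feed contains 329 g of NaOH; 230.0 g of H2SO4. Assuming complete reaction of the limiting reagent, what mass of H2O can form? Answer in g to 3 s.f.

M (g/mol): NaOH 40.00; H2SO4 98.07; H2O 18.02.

n(NaOH) = 329.0 / 40.00 = 8.225 mol
n(H2SO4) = 230.0 / 98.07 = 2.345 mol
n/ν for NaOH = 8.225/2 = 4.113
n/ν for H2SO4 = 2.345/1 = 2.345
Smallest n/ν is H2SO4 → limiting reagent.
n(H2O) = (2/1) × 2.345 = 4.690 mol
mass = 4.690 × 18.02 = 84.51 g

84.5 g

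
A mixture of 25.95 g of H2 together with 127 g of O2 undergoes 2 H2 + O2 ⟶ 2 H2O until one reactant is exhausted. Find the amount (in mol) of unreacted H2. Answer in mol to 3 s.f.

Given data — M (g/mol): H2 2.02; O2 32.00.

n(H2) = 25.95 / 2.02 = 12.85 mol
n(O2) = 127.0 / 32.00 = 3.969 mol
n/ν → H2: 6.425, O2: 3.969; O2 is limiting.
H2 consumed = (2/1) × 3.969 = 7.938 mol
H2 remaining = 12.85 − 7.938 = 4.912 mol

4.91 mol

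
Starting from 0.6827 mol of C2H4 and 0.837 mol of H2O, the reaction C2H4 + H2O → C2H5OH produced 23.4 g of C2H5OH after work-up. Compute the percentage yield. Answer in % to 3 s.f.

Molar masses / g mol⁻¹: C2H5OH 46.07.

74.4 %

n(C2H4) = 0.6827 mol
n(H2O) = 0.8370 mol
n/ν for C2H4 = 0.6827/1 = 0.6827
n/ν for H2O = 0.8370/1 = 0.8370
Smallest n/ν is C2H4 → limiting reagent.
theoretical n(C2H5OH) = (1/1) × 0.6827 = 0.6827 mol → 31.45 g
% yield = 23.4 / 31.45 × 100 = 74.40 %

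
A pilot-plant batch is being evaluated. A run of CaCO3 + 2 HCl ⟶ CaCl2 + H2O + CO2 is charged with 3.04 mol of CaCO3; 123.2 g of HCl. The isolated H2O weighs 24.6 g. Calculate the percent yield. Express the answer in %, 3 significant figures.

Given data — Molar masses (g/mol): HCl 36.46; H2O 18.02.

n(CaCO3) = 3.040 mol
n(HCl) = 123.2 / 36.46 = 3.379 mol
n/ν → CaCO3: 3.040, HCl: 1.690; HCl is limiting.
theoretical n(H2O) = (1/2) × 3.379 = 1.690 mol → 30.45 g
% yield = 24.6 / 30.45 × 100 = 80.79 %

80.8 %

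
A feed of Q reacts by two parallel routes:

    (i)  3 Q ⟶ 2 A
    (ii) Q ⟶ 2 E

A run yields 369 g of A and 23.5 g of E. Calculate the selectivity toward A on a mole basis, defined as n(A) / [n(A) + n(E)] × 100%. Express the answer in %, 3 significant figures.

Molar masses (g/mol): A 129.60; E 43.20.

n(A) = 369 / 129.60 = 2.847 mol
n(E) = 23.5 / 43.20 = 0.5440 mol
selectivity = 2.847/(2.847+0.5440) × 100 = 83.96 %

84.0 %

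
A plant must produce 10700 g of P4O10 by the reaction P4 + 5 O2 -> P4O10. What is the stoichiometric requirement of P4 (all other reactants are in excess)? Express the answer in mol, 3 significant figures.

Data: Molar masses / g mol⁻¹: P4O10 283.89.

37.7 mol

n(P4O10) = 10700 / 283.89 = 37.69 mol
n(P4) = (1/1) × 37.69 = 37.69 mol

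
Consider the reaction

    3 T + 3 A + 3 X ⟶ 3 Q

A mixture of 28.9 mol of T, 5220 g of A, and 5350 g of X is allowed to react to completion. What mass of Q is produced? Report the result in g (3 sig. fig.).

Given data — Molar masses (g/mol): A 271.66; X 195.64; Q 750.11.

14400 g

n(T) = 28.90 mol
n(A) = 5220 / 271.66 = 19.22 mol
n(X) = 5350 / 195.64 = 27.35 mol
n/ν for T = 28.90/3 = 9.633
n/ν for A = 19.22/3 = 6.407
n/ν for X = 27.35/3 = 9.117
Smallest n/ν is A → limiting reagent.
n(Q) = (3/3) × 19.22 = 19.22 mol
mass = 19.22 × 750.11 = 14420 g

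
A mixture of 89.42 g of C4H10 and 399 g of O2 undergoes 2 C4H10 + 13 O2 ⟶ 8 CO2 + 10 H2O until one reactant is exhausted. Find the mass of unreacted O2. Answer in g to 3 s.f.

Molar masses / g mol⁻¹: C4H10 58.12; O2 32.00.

n(C4H10) = 89.42 / 58.12 = 1.539 mol
n(O2) = 399.0 / 32.00 = 12.47 mol
n/ν for C4H10 = 1.539/2 = 0.7695
n/ν for O2 = 12.47/13 = 0.9592
Smallest n/ν is C4H10 → limiting reagent.
O2 consumed = (13/2) × 1.539 = 10.00 mol
O2 remaining = 12.47 − 10.00 = 2.470 mol
mass = 2.470 × 32.00 = 79.04 g

79.0 g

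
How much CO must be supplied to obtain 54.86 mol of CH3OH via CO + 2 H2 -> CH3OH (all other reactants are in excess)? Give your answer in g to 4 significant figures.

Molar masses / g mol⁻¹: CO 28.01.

1537 g

n(CH3OH) = 54.86 mol
n(CO) = (1/1) × 54.86 = 54.86 mol
mass = 54.86 × 28.01 = 1537 g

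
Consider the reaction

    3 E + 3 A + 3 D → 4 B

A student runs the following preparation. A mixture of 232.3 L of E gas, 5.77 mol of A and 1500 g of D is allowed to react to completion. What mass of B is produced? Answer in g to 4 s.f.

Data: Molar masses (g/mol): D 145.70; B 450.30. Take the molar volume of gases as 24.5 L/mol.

n(E) = 232.3 / 24.5 = 9.482 mol
n(A) = 5.770 mol
n(D) = 1500 / 145.70 = 10.30 mol
n/ν for E = 9.482/3 = 3.161
n/ν for A = 5.770/3 = 1.923
n/ν for D = 10.30/3 = 3.433
Smallest n/ν is A → limiting reagent.
n(B) = (4/3) × 5.770 = 7.693 mol
mass = 7.693 × 450.30 = 3464 g

3464 g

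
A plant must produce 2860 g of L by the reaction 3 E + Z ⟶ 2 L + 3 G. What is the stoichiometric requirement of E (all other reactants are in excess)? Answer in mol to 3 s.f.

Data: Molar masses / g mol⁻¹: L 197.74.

n(L) = 2860 / 197.74 = 14.46 mol
n(E) = (3/2) × 14.46 = 21.69 mol

21.7 mol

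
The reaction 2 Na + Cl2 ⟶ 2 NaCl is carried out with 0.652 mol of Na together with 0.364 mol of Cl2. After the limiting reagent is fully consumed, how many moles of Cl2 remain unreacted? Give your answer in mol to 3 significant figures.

n(Na) = 0.6520 mol
n(Cl2) = 0.3640 mol
n/ν → Na: 0.3260, Cl2: 0.3640; Na is limiting.
Cl2 consumed = (1/2) × 0.6520 = 0.3260 mol
Cl2 remaining = 0.3640 − 0.3260 = 0.03800 mol

0.0380 mol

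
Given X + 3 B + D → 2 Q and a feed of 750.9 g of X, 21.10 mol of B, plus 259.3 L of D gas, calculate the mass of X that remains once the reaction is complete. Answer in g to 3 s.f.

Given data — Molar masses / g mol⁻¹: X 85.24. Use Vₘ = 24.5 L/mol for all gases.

151 g

n(X) = 750.9 / 85.24 = 8.809 mol
n(B) = 21.10 mol
n(D) = 259.3 / 24.5 = 10.58 mol
n/ν → X: 8.809, B: 7.033, D: 10.58; B is limiting.
X consumed = (1/3) × 21.10 = 7.033 mol
X remaining = 8.809 − 7.033 = 1.776 mol
mass = 1.776 × 85.24 = 151.4 g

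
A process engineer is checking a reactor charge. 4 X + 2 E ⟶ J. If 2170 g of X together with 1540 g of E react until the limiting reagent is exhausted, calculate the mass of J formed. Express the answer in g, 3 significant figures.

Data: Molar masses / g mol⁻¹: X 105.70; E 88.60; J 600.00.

n(X) = 2170 / 105.70 = 20.53 mol
n(E) = 1540 / 88.60 = 17.38 mol
n/ν → X: 5.133, E: 8.690; X is limiting.
n(J) = (1/4) × 20.53 = 5.133 mol
mass = 5.133 × 600.00 = 3080 g

3080 g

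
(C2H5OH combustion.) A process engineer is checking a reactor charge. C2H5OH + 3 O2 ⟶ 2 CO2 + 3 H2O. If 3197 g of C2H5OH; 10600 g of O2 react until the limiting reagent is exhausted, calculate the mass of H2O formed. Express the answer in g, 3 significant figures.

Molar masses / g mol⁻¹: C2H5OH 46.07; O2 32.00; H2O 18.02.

3750 g

n(C2H5OH) = 3197 / 46.07 = 69.39 mol
n(O2) = 10600 / 32.00 = 331.3 mol
n/ν for C2H5OH = 69.39/1 = 69.39
n/ν for O2 = 331.3/3 = 110.4
Smallest n/ν is C2H5OH → limiting reagent.
n(H2O) = (3/1) × 69.39 = 208.2 mol
mass = 208.2 × 18.02 = 3752 g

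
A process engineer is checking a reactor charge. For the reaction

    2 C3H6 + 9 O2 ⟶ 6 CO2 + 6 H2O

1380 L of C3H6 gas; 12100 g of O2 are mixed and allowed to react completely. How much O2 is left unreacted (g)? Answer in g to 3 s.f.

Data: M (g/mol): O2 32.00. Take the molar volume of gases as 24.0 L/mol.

3820 g

n(C3H6) = 1380 / 24.0 = 57.50 mol
n(O2) = 12100 / 32.00 = 378.1 mol
n/ν for C3H6 = 57.50/2 = 28.75
n/ν for O2 = 378.1/9 = 42.01
Smallest n/ν is C3H6 → limiting reagent.
O2 consumed = (9/2) × 57.50 = 258.8 mol
O2 remaining = 378.1 − 258.8 = 119.3 mol
mass = 119.3 × 32.00 = 3818 g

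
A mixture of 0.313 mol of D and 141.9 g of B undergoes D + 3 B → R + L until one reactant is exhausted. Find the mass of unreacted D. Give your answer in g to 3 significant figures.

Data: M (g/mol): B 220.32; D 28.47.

2.80 g

n(D) = 0.3130 mol
n(B) = 141.9 / 220.32 = 0.6441 mol
n/ν → D: 0.3130, B: 0.2147; B is limiting.
D consumed = (1/3) × 0.6441 = 0.2147 mol
D remaining = 0.3130 − 0.2147 = 0.09830 mol
mass = 0.09830 × 28.47 = 2.799 g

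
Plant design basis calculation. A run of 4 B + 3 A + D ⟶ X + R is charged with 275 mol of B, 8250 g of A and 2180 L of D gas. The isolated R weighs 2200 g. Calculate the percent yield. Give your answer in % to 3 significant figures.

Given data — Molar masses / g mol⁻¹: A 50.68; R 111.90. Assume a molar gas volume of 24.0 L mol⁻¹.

n(B) = 275.0 mol
n(A) = 8250 / 50.68 = 162.8 mol
n(D) = 2180 / 24.0 = 90.83 mol
n/ν → B: 68.75, A: 54.27, D: 90.83; A is limiting.
theoretical n(R) = (1/3) × 162.8 = 54.27 mol → 6073 g
% yield = 2200 / 6073 × 100 = 36.23 %

36.2 %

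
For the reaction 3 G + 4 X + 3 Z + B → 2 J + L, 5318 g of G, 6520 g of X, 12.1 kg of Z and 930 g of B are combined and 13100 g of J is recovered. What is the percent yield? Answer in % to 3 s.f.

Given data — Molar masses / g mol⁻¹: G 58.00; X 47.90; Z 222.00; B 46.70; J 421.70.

85.5 %

n(G) = 5318 / 58.00 = 91.69 mol
n(X) = 6520 / 47.90 = 136.1 mol
n(Z) = 12.10×1000 / 222.00 = 54.50 mol
n(B) = 930.0 / 46.70 = 19.91 mol
n/ν for G = 91.69/3 = 30.56
n/ν for X = 136.1/4 = 34.03
n/ν for Z = 54.50/3 = 18.17
n/ν for B = 19.91/1 = 19.91
Smallest n/ν is Z → limiting reagent.
theoretical n(J) = (2/3) × 54.50 = 36.33 mol → 15320 g
% yield = 13100 / 15320 × 100 = 85.51 %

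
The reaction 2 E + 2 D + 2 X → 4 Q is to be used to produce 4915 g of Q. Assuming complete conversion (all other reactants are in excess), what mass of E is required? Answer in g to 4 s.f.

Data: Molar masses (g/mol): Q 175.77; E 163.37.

2284 g

n(Q) = 4915 / 175.77 = 27.96 mol
n(E) = (2/4) × 27.96 = 13.98 mol
mass = 13.98 × 163.37 = 2284 g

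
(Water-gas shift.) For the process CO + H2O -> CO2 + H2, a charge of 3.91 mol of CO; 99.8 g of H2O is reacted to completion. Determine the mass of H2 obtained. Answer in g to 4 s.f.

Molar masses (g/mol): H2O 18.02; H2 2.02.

7.898 g

n(CO) = 3.910 mol
n(H2O) = 99.80 / 18.02 = 5.538 mol
n/ν for CO = 3.910/1 = 3.910
n/ν for H2O = 5.538/1 = 5.538
Smallest n/ν is CO → limiting reagent.
n(H2) = (1/1) × 3.910 = 3.910 mol
mass = 3.910 × 2.02 = 7.898 g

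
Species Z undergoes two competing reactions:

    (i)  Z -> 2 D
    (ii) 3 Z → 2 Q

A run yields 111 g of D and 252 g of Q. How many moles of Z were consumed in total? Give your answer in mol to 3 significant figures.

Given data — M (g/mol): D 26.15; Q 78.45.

n(D) = 111 / 26.15 = 4.245 mol
n(Q) = 252 / 78.45 = 3.212 mol
n(Z) via (i) = (1/2)×4.245 = 2.123 mol
n(Z) via (ii) = (3/2)×3.212 = 4.818 mol
total n(Z) = 2.123 + 4.818 = 6.941 mol

6.94 mol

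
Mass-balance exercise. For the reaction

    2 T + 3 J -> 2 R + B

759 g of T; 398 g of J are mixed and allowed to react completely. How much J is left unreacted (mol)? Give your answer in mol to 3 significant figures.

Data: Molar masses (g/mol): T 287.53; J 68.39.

n(T) = 759.0 / 287.53 = 2.640 mol
n(J) = 398.0 / 68.39 = 5.820 mol
n/ν for T = 2.640/2 = 1.320
n/ν for J = 5.820/3 = 1.940
Smallest n/ν is T → limiting reagent.
J consumed = (3/2) × 2.640 = 3.960 mol
J remaining = 5.820 − 3.960 = 1.860 mol

1.86 mol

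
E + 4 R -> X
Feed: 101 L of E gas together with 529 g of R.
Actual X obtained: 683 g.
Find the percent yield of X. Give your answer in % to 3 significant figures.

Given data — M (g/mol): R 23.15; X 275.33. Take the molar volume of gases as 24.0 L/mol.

n(E) = 101.0 / 24.0 = 4.208 mol
n(R) = 529.0 / 23.15 = 22.85 mol
n/ν for E = 4.208/1 = 4.208
n/ν for R = 22.85/4 = 5.713
Smallest n/ν is E → limiting reagent.
theoretical n(X) = (1/1) × 4.208 = 4.208 mol → 1159 g
% yield = 683 / 1159 × 100 = 58.93 %

58.9 %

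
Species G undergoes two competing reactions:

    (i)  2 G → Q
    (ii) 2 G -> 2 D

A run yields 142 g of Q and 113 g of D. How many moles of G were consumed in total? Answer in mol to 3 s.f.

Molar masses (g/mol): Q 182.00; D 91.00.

n(Q) = 142 / 182.00 = 0.7802 mol
n(D) = 113 / 91.00 = 1.242 mol
n(G) via (i) = (2/1)×0.7802 = 1.560 mol
n(G) via (ii) = (2/2)×1.242 = 1.242 mol
total n(G) = 1.560 + 1.242 = 2.802 mol

2.80 mol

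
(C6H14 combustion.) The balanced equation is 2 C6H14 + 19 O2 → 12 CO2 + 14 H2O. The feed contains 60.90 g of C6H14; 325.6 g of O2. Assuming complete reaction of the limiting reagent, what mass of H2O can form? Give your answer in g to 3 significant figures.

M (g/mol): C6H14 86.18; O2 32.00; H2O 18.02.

89.1 g

n(C6H14) = 60.90 / 86.18 = 0.7067 mol
n(O2) = 325.6 / 32.00 = 10.18 mol
n/ν → C6H14: 0.3534, O2: 0.5358; C6H14 is limiting.
n(H2O) = (14/2) × 0.7067 = 4.947 mol
mass = 4.947 × 18.02 = 89.14 g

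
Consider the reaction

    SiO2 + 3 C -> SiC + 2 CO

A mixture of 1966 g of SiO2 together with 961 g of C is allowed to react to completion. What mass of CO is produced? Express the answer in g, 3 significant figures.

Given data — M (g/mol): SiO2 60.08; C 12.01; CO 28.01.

n(SiO2) = 1966 / 60.08 = 32.72 mol
n(C) = 961.0 / 12.01 = 80.02 mol
n/ν for SiO2 = 32.72/1 = 32.72
n/ν for C = 80.02/3 = 26.67
Smallest n/ν is C → limiting reagent.
n(CO) = (2/3) × 80.02 = 53.35 mol
mass = 53.35 × 28.01 = 1494 g

1490 g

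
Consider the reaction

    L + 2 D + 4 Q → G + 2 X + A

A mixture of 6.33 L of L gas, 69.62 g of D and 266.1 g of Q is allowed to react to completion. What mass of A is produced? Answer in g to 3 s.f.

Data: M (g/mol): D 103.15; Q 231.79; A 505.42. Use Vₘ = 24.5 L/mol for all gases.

n(L) = 6.330 / 24.5 = 0.2584 mol
n(D) = 69.62 / 103.15 = 0.6749 mol
n(Q) = 266.1 / 231.79 = 1.148 mol
n/ν for L = 0.2584/1 = 0.2584
n/ν for D = 0.6749/2 = 0.3375
n/ν for Q = 1.148/4 = 0.2870
Smallest n/ν is L → limiting reagent.
n(A) = (1/1) × 0.2584 = 0.2584 mol
mass = 0.2584 × 505.42 = 130.6 g

131 g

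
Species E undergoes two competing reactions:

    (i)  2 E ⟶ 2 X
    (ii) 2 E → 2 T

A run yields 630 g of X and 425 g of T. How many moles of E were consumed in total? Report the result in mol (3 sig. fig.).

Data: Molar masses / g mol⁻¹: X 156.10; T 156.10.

n(X) = 630 / 156.10 = 4.036 mol
n(T) = 425 / 156.10 = 2.723 mol
n(E) via (i) = (2/2)×4.036 = 4.036 mol
n(E) via (ii) = (2/2)×2.723 = 2.723 mol
total n(E) = 4.036 + 2.723 = 6.759 mol

6.76 mol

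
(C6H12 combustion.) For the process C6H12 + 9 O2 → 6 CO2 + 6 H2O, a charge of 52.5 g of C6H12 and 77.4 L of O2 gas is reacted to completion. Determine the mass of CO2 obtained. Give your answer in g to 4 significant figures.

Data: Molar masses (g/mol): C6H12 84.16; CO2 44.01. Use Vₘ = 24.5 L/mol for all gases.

n(C6H12) = 52.50 / 84.16 = 0.6238 mol
n(O2) = 77.40 / 24.5 = 3.159 mol
n/ν for C6H12 = 0.6238/1 = 0.6238
n/ν for O2 = 3.159/9 = 0.3510
Smallest n/ν is O2 → limiting reagent.
n(CO2) = (6/9) × 3.159 = 2.106 mol
mass = 2.106 × 44.01 = 92.69 g

92.69 g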